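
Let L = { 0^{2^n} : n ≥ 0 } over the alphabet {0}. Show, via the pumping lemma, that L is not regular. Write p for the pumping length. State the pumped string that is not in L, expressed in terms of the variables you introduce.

Suppose for contradiction that L is regular, and let p be the pumping length.
Take w = 0^{2^p} ∈ L with |w| = 2^p ≥ p.
Write w = xyz as guaranteed by the lemma, with |xy| ≤ p and |y| ≥ 1.
Then y = 0^k for some k with 1 ≤ k ≤ p.
Pump with i = 2: xy^2z = 0^{2^p+k}. Since 1 ≤ k ≤ p < 2^p, we have 2^p < 2^p+k < 2^{p+1}, so 2^p+k is not a power of 2. So xy^2z ∉ L.
Contradiction. Therefore L is not regular.

0^{2^p+k}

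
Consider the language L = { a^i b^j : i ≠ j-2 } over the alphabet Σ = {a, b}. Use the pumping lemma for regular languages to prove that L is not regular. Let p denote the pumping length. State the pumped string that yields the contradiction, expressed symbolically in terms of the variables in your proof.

Assume L is regular; let p be its pumping constant.
Choose w = a^p b^{p+p!+2}. Since p ≠ (p+p!+2)-2 = p+p!, w ∈ L; and |w| ≥ p.
Write w = xyz as guaranteed by the lemma, with |xy| ≤ p and |y| > 0.
Because |xy| ≤ p and w begins with p copies of a, we have y = a^k with 1 ≤ k ≤ p.
Since 1 ≤ k ≤ p, k divides p!; set t = 1 + p!/k. Then xy^t z has p + (p!/k)·k = p + p! copies of a. Now the a-count is p+p! and (b-count)-2 = (p+p!+2)-2 = p+p!, so i ≠ j-2 fails. So xy^t z = a^{p+p!} b^{p+p!+2} ∉ L.
This is a contradiction; hence L is not regular.

a^{p+p!} b^{p+p!+2}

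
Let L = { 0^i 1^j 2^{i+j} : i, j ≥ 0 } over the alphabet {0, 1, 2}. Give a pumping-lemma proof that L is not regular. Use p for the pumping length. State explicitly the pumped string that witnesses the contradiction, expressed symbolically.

0^{p+k} 1^p 2^{2p}

Suppose for contradiction that L is regular, and let p be the pumping length.
Take w = 0^p 1^p 2^{2p} ∈ L (with i=j=p, i+j=2p), |w| = 4p ≥ p.
The pumping lemma gives a decomposition w = xyz where |xy| ≤ p and |y| > 0.
Because |xy| ≤ p and w begins with p copies of 0, we have y = 0^k with 1 ≤ k ≤ p.
Consider xy^2z = 0^{p+k} 1^p 2^{2p}. Now the 0- and 1-counts sum to 2p+k, but the 2-count is 2p ≠ 2p+k. So xy^2z ∉ L.
This is a contradiction; hence L is not regular.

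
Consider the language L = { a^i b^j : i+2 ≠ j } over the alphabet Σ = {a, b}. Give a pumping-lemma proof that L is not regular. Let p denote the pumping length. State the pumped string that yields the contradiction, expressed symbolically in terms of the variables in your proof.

Assume L is regular; let p be its pumping constant.
Choose w = a^p b^{p+p!+2}. Since p ≠ (p+p!+2)-2 = p+p!, w ∈ L; and |w| ≥ p.
Write w = xyz as guaranteed by the lemma, with |xy| ≤ p and y is nonempty.
Since the first p symbols of w are all a's and |xy| ≤ p, y lies entirely in the leading a-block: y = a^k for some k with 1 ≤ k ≤ p.
Since 1 ≤ k ≤ p, k divides p!; set t = 1 + p!/k. Then xy^t z has p + (p!/k)·k = p + p! copies of a. Now the a-count is p+p! and (b-count)-2 = (p+p!+2)-2 = p+p!, so i+2 ≠ j fails. So xy^t z = a^{p+p!} b^{p+p!+2} ∉ L.
This contradicts the pumping lemma, so L is not regular.

a^{p+p!} b^{p+p!+2}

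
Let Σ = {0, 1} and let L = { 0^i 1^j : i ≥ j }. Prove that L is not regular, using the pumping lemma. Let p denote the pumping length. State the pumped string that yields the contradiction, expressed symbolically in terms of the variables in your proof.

Toward a contradiction, assume L is regular with pumping length p.
Choose w = 0^p 1^p ∈ L, with |w| = 2p ≥ p.
The pumping lemma gives a decomposition w = xyz where |xy| ≤ p and |y| ≥ 1.
Because |xy| ≤ p and w begins with p copies of 0, we have y = 0^k with 1 ≤ k ≤ p.
Consider xy^0z = xz = 0^{p-k} 1^p. Since k ≥ 1, the 0-count p-k is less than p, so i ≥ j fails; thus xz ∉ L.
This is a contradiction; hence L is not regular.

0^{p-k} 1^p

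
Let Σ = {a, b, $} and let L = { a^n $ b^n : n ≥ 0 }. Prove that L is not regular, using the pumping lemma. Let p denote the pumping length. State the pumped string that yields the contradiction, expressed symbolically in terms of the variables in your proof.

Toward a contradiction, assume L is regular with pumping length p.
Take w = a^p $ b^p ∈ L with |w| = 2p+1 ≥ p.
Write w = xyz as guaranteed by the lemma, with |xy| ≤ p and y is nonempty.
Because |xy| ≤ p and w begins with p copies of a, we have y = a^k with 1 ≤ k ≤ p.
Pump with i = 2: xy^2z = a^{p+k} $ b^p, which would require p+k = p. But k ≥ 1, so xy^2z ∉ L.
This is a contradiction; hence L is not regular.

a^{p+k} $ b^p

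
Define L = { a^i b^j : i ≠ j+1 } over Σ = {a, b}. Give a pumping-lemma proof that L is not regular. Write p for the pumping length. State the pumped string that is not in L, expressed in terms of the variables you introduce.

a^{p+p!} b^{p+p!-1}

Assume L is regular; let p be its pumping constant.
Choose w = a^p b^{p+p!-1}. Since p ≠ (p+p!-1)+1 = p+p!, w ∈ L; and |w| ≥ p.
By the pumping lemma, w = xyz with |xy| ≤ p and |y| ≥ 1.
Since the first p symbols of w are all a's and |xy| ≤ p, y lies entirely in the leading a-block: y = a^k for some k with 1 ≤ k ≤ p.
Since 1 ≤ k ≤ p, k divides p!; set t = 1 + p!/k. Then xy^t z has p + (p!/k)·k = p + p! copies of a. Now the a-count is p+p! and (b-count)+1 = (p+p!-1)+1 = p+p!, so i ≠ j+1 fails. So xy^t z = a^{p+p!} b^{p+p!-1} ∉ L.
This contradicts the pumping lemma, so L is not regular.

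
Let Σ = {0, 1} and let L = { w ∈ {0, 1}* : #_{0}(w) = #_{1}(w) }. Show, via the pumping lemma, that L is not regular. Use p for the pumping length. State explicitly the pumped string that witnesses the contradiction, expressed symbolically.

Assume L is regular; let p be its pumping constant.
Choose w = 0^p 1^p ∈ L with |w| = 2p ≥ p.
By the pumping lemma, w = xyz with |xy| ≤ p and |y| ≥ 1.
Because |xy| ≤ p and w begins with p copies of 0, we have y = 0^k with 1 ≤ k ≤ p.
Pump with i = 2: xy^2z = 0^{p+k} 1^p has p+k occurrences of 0 but only p of 1. Since k ≥ 1 the counts differ, so xy^2z ∉ L.
Contradiction. Therefore L is not regular.

0^{p+k} 1^p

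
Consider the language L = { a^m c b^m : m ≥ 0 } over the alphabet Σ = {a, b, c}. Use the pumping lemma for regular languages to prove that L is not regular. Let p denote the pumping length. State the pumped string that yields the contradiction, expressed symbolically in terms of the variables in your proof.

Toward a contradiction, assume L is regular with pumping length p.
Take w = a^p c b^p ∈ L with |w| = 2p+1 ≥ p.
By the pumping lemma, w = xyz with |xy| ≤ p and |y| ≥ 1.
Since the first p symbols of w are all a's and |xy| ≤ p, y lies entirely in the leading a-block: y = a^k for some k with 1 ≤ k ≤ p.
Pump with i = 2: xy^2z = a^{p+k} c b^p, which would require p+k = p. But k ≥ 1, so xy^2z ∉ L.
Contradiction. Therefore L is not regular.

a^{p+k} c b^p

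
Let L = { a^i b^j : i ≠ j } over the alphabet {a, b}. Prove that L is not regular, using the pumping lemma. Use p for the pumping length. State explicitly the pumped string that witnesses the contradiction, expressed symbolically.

Suppose for contradiction that L is regular, and let p be the pumping length.
Choose w = a^p b^{p+p!}. Since p ≠ p+p!, w ∈ L; and |w| ≥ p.
By the pumping lemma, w = xyz with |xy| ≤ p and y is nonempty.
Because |xy| ≤ p and w begins with p copies of a, we have y = a^k with 1 ≤ k ≤ p.
Since 1 ≤ k ≤ p, k divides p!; set t = 1 + p!/k. Then xy^t z has p + (p!/k)·k = p + p! copies of a. Now the a-count equals the b-count, so i ≠ j fails. So xy^t z = a^{p+p!} b^{p+p!} ∉ L.
This contradicts the pumping lemma, so L is not regular.

a^{p+p!} b^{p+p!}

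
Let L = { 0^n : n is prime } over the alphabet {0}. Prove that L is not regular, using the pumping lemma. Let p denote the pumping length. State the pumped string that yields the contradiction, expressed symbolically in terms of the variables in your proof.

Suppose for contradiction that L is regular, and let p be the pumping length.
Let q be a prime with q ≥ p+2 (infinitely many primes exist), and take w = 0^q ∈ L with |w| = q ≥ p.
Write w = xyz as guaranteed by the lemma, with |xy| ≤ p and |y| > 0.
Then y = 0^k for some k with 1 ≤ k ≤ p.
Since 1 ≤ k ≤ p, |xz| = q-k. Pump with i = q+1: |xy^{q+1}z| = (q-k)+(q+1)k = q+qk = q(1+k), which is composite (both factors ≥ 2). So xy^{q+1}z = 0^{q(1+k)} ∉ L.
This is a contradiction; hence L is not regular.

0^{q(1+k)}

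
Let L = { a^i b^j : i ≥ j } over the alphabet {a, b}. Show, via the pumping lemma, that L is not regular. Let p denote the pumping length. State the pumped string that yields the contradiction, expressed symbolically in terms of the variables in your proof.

Suppose for contradiction that L is regular, and let p be the pumping length.
Choose w = a^p b^p ∈ L, with |w| = 2p ≥ p.
The pumping lemma gives a decomposition w = xyz where |xy| ≤ p and |y| ≥ 1.
Because |xy| ≤ p and w begins with p copies of a, we have y = a^k with 1 ≤ k ≤ p.
Consider xy^0z = xz = a^{p-k} b^p. Since k ≥ 1, the a-count p-k is less than p, so i ≥ j fails; thus xz ∉ L.
This is a contradiction; hence L is not regular.

a^{p-k} b^p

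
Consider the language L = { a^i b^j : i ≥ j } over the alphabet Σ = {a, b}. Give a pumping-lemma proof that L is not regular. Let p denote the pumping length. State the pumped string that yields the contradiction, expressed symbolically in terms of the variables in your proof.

a^{p-k} b^p

Assume L is regular. Let p be the pumping length given by the pumping lemma.
Choose w = a^p b^p ∈ L, with |w| = 2p ≥ p.
Write w = xyz as guaranteed by the lemma, with |xy| ≤ p and y is nonempty.
Because |xy| ≤ p and w begins with p copies of a, we have y = a^k with 1 ≤ k ≤ p.
Consider xy^0z = xz = a^{p-k} b^p. Since k ≥ 1, the a-count p-k is less than p, so i ≥ j fails; thus xz ∉ L.
This is a contradiction; hence L is not regular.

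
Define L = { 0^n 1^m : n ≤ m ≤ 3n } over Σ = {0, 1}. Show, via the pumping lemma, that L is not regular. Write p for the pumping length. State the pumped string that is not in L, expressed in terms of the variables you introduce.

0^{p+k} 1^p

Suppose for contradiction that L is regular, and let p be the pumping length.
Take w = 0^p 1^p ∈ L (since p ≤ p ≤ 3p), with |w| = 2p ≥ p.
By the pumping lemma, w = xyz with |xy| ≤ p and |y| ≥ 1.
Since the first p symbols of w are all 0's and |xy| ≤ p, y lies entirely in the leading 0-block: y = 0^k for some k with 1 ≤ k ≤ p.
Pump with i = 2: xy^2z = 0^{p+k} 1^p. Now n = p+k > p = m, so the condition n ≤ m fails. Thus xy^2z ∉ L.
Contradiction. Therefore L is not regular.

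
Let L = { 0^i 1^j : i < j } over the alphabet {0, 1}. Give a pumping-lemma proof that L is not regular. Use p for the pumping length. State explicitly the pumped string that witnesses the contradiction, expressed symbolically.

Toward a contradiction, assume L is regular with pumping length p.
Choose w = 0^p 1^{p+1} ∈ L, with |w| = 2p+1 ≥ p.
Write w = xyz as guaranteed by the lemma, with |xy| ≤ p and |y| > 0.
Because |xy| ≤ p and w begins with p copies of 0, we have y = 0^k with 1 ≤ k ≤ p.
Consider xy^2z = 0^{p+k} 1^{p+1}. Since k ≥ 1, the 0-count p+k is at least p+1, so i < j fails; thus xy^2z ∉ L.
This is a contradiction; hence L is not regular.

0^{p+k} 1^{p+1}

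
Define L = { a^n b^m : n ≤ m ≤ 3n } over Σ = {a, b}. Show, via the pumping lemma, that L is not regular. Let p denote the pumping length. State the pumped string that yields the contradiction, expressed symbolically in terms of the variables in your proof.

Suppose for contradiction that L is regular, and let p be the pumping length.
Take w = a^p b^p ∈ L (since p ≤ p ≤ 3p), with |w| = 2p ≥ p.
The pumping lemma gives a decomposition w = xyz where |xy| ≤ p and |y| > 0.
Since the first p symbols of w are all a's and |xy| ≤ p, y lies entirely in the leading a-block: y = a^k for some k with 1 ≤ k ≤ p.
Pump with i = 2: xy^2z = a^{p+k} b^p. Now n = p+k > p = m, so the condition n ≤ m fails. Thus xy^2z ∉ L.
Contradiction. Therefore L is not regular.

a^{p+k} b^p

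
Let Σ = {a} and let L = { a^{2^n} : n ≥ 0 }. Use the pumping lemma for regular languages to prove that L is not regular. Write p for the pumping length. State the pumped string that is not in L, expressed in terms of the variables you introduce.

a^{2^p+k}

Assume L is regular. Let p be the pumping length given by the pumping lemma.
Take w = a^{2^p} ∈ L with |w| = 2^p ≥ p.
Write w = xyz as guaranteed by the lemma, with |xy| ≤ p and |y| ≥ 1.
Then y = a^k for some k with 1 ≤ k ≤ p.
Pump with i = 2: xy^2z = a^{2^p+k}. Since 1 ≤ k ≤ p < 2^p, we have 2^p < 2^p+k < 2^{p+1}, so 2^p+k is not a power of 2. So xy^2z ∉ L.
This is a contradiction; hence L is not regular.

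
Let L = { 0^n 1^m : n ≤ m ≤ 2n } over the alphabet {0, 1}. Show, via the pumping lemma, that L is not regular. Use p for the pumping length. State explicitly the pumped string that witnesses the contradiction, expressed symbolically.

0^{p+k} 1^p

Assume L is regular. Let p be the pumping length given by the pumping lemma.
Take w = 0^p 1^p ∈ L (since p ≤ p ≤ 2p), with |w| = 2p ≥ p.
Write w = xyz as guaranteed by the lemma, with |xy| ≤ p and |y| > 0.
Because |xy| ≤ p and w begins with p copies of 0, we have y = 0^k with 1 ≤ k ≤ p.
Pump with i = 2: xy^2z = 0^{p+k} 1^p. Now n = p+k > p = m, so the condition n ≤ m fails. Thus xy^2z ∉ L.
This is a contradiction; hence L is not regular.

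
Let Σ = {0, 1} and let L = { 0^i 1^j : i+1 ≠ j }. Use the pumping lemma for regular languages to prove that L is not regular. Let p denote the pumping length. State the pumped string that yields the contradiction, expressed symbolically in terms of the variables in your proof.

0^{p+p!} 1^{p+p!+1}

Assume L is regular; let p be its pumping constant.
Choose w = 0^p 1^{p+p!+1}. Since p ≠ (p+p!+1)-1 = p+p!, w ∈ L; and |w| ≥ p.
By the pumping lemma, w = xyz with |xy| ≤ p and y is nonempty.
The first p characters of w are 0's, so xy (and hence y) consists only of 0's. Write y = 0^k, 1 ≤ k ≤ p.
Since 1 ≤ k ≤ p, k divides p!; set t = 1 + p!/k. Then xy^t z has p + (p!/k)·k = p + p! copies of 0. Now the 0-count is p+p! and (1-count)-1 = (p+p!+1)-1 = p+p!, so i+1 ≠ j fails. So xy^t z = 0^{p+p!} 1^{p+p!+1} ∉ L.
Contradiction. Therefore L is not regular.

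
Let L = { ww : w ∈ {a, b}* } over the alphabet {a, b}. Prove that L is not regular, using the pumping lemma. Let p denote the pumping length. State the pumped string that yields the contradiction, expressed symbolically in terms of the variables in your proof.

a^{p+k} b^p a^p b^p

Suppose for contradiction that L is regular, and let p be the pumping length.
Take w = a^p b^p a^p b^p = uu where u = a^pb^p; then w ∈ L and |w| = 4p ≥ p.
By the pumping lemma, w = xyz with |xy| ≤ p and |y| ≥ 1.
Since the first p symbols of w are all a's and |xy| ≤ p, y lies entirely in the leading a-block: y = a^k for some k with 1 ≤ k ≤ p.
Pump with i = 2: xy^2z = a^{p+k} b^p a^p b^p, of length 4p+k. Suppose this equals vv. The string starts with a and ends with b, so v does too; thus the boundary between the two copies of v is a b→a transition. There is exactly one such transition, at position 2p+k, so |v| = 2p+k and |vv| = 4p+2k ≠ 4p+k since k ≥ 1. So xy^2z ∉ L.
This is a contradiction; hence L is not regular.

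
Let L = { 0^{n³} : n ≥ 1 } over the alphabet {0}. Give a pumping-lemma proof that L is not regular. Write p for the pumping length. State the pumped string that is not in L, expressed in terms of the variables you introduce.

0^{p³+k}

Suppose for contradiction that L is regular, and let p be the pumping length.
Take w = 0^{p³} ∈ L with |w| = p³ ≥ p.
The pumping lemma gives a decomposition w = xyz where |xy| ≤ p and |y| ≥ 1.
Then y = 0^k for some k with 1 ≤ k ≤ p.
Pump with i = 2: xy^2z = 0^{p³+k}. Since 1 ≤ k ≤ p, p³ < p³+k ≤ p³+p < p³+3p²+3p+1 = (p+1)³, so p³+k is not a perfect cube. So xy^2z ∉ L.
Contradiction. Therefore L is not regular.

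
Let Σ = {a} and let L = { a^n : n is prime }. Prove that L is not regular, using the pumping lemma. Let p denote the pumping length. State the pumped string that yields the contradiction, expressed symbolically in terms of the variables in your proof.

Toward a contradiction, assume L is regular with pumping length p.
Let q be a prime with q ≥ p+2 (infinitely many primes exist), and take w = a^q ∈ L with |w| = q ≥ p.
The pumping lemma gives a decomposition w = xyz where |xy| ≤ p and |y| > 0.
Then y = a^k for some k with 1 ≤ k ≤ p.
Since 1 ≤ k ≤ p, |xz| = q-k. Pump with i = q+1: |xy^{q+1}z| = (q-k)+(q+1)k = q+qk = q(1+k), which is composite (both factors ≥ 2). So xy^{q+1}z = a^{q(1+k)} ∉ L.
This contradicts the pumping lemma, so L is not regular.

a^{q(1+k)}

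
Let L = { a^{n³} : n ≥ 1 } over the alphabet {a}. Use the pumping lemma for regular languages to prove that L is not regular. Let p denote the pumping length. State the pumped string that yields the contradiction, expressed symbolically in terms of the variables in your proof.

a^{p³+k}

Suppose for contradiction that L is regular, and let p be the pumping length.
Take w = a^{p³} ∈ L with |w| = p³ ≥ p.
The pumping lemma gives a decomposition w = xyz where |xy| ≤ p and |y| > 0.
Then y = a^k for some k with 1 ≤ k ≤ p.
Pump with i = 2: xy^2z = a^{p³+k}. Since 1 ≤ k ≤ p, p³ < p³+k ≤ p³+p < p³+3p²+3p+1 = (p+1)³, so p³+k is not a perfect cube. So xy^2z ∉ L.
This contradicts the pumping lemma, so L is not regular.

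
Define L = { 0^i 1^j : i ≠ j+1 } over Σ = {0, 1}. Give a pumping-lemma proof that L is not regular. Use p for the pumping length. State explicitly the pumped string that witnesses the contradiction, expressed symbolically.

0^{p+p!} 1^{p+p!-1}

Toward a contradiction, assume L is regular with pumping length p.
Choose w = 0^p 1^{p+p!-1}. Since p ≠ (p+p!-1)+1 = p+p!, w ∈ L; and |w| ≥ p.
The pumping lemma gives a decomposition w = xyz where |xy| ≤ p and |y| ≥ 1.
Since the first p symbols of w are all 0's and |xy| ≤ p, y lies entirely in the leading 0-block: y = 0^k for some k with 1 ≤ k ≤ p.
Since 1 ≤ k ≤ p, k divides p!; set t = 1 + p!/k. Then xy^t z has p + (p!/k)·k = p + p! copies of 0. Now the 0-count is p+p! and (1-count)+1 = (p+p!-1)+1 = p+p!, so i ≠ j+1 fails. So xy^t z = 0^{p+p!} 1^{p+p!-1} ∉ L.
This is a contradiction; hence L is not regular.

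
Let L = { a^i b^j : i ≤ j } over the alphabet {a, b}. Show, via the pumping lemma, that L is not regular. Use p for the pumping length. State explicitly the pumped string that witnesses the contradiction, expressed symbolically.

a^{p+k} b^p

Suppose for contradiction that L is regular, and let p be the pumping length.
Choose w = a^p b^p ∈ L, with |w| = 2p ≥ p.
Write w = xyz as guaranteed by the lemma, with |xy| ≤ p and y is nonempty.
Since the first p symbols of w are all a's and |xy| ≤ p, y lies entirely in the leading a-block: y = a^k for some k with 1 ≤ k ≤ p.
Consider xy^2z = a^{p+k} b^p. Since k ≥ 1, the a-count p+k exceeds the b-count p, so i ≤ j fails; thus xy^2z ∉ L.
This contradicts the pumping lemma, so L is not regular.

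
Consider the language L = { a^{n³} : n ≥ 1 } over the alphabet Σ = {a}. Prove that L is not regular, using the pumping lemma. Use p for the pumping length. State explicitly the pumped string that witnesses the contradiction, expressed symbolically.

Assume L is regular. Let p be the pumping length given by the pumping lemma.
Take w = a^{p³} ∈ L with |w| = p³ ≥ p.
The pumping lemma gives a decomposition w = xyz where |xy| ≤ p and |y| ≥ 1.
Then y = a^k for some k with 1 ≤ k ≤ p.
Pump with i = 2: xy^2z = a^{p³+k}. Since 1 ≤ k ≤ p, p³ < p³+k ≤ p³+p < p³+3p²+3p+1 = (p+1)³, so p³+k is not a perfect cube. So xy^2z ∉ L.
Contradiction. Therefore L is not regular.

a^{p³+k}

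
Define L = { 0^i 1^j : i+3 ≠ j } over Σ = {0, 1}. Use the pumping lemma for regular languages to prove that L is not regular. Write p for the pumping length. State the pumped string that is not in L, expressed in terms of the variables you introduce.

Assume L is regular; let p be its pumping constant.
Choose w = 0^p 1^{p+p!+3}. Since p ≠ (p+p!+3)-3 = p+p!, w ∈ L; and |w| ≥ p.
The pumping lemma gives a decomposition w = xyz where |xy| ≤ p and y is nonempty.
Since the first p symbols of w are all 0's and |xy| ≤ p, y lies entirely in the leading 0-block: y = 0^k for some k with 1 ≤ k ≤ p.
Since 1 ≤ k ≤ p, k divides p!; set t = 1 + p!/k. Then xy^t z has p + (p!/k)·k = p + p! copies of 0. Now the 0-count is p+p! and (1-count)-3 = (p+p!+3)-3 = p+p!, so i+3 ≠ j fails. So xy^t z = 0^{p+p!} 1^{p+p!+3} ∉ L.
This contradicts the pumping lemma, so L is not regular.

0^{p+p!} 1^{p+p!+3}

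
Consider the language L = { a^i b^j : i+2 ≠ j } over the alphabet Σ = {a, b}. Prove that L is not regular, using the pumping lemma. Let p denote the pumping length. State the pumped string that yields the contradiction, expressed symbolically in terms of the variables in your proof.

Toward a contradiction, assume L is regular with pumping length p.
Choose w = a^p b^{p+p!+2}. Since p ≠ (p+p!+2)-2 = p+p!, w ∈ L; and |w| ≥ p.
By the pumping lemma, w = xyz with |xy| ≤ p and y is nonempty.
Because |xy| ≤ p and w begins with p copies of a, we have y = a^k with 1 ≤ k ≤ p.
Since 1 ≤ k ≤ p, k divides p!; set t = 1 + p!/k. Then xy^t z has p + (p!/k)·k = p + p! copies of a. Now the a-count is p+p! and (b-count)-2 = (p+p!+2)-2 = p+p!, so i+2 ≠ j fails. So xy^t z = a^{p+p!} b^{p+p!+2} ∉ L.
Contradiction. Therefore L is not regular.

a^{p+p!} b^{p+p!+2}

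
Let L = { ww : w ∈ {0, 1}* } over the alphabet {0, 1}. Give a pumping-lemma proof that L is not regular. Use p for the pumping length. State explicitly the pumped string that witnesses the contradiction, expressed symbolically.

0^{p+k} 1^p 0^p 1^p

Suppose for contradiction that L is regular, and let p be the pumping length.
Take w = 0^p 1^p 0^p 1^p = uu where u = 0^p1^p; then w ∈ L and |w| = 4p ≥ p.
Write w = xyz as guaranteed by the lemma, with |xy| ≤ p and |y| > 0.
Because |xy| ≤ p and w begins with p copies of 0, we have y = 0^k with 1 ≤ k ≤ p.
Pump with i = 2: xy^2z = 0^{p+k} 1^p 0^p 1^p, of length 4p+k. Suppose this equals vv. The string starts with 0 and ends with 1, so v does too; thus the boundary between the two copies of v is a 1→0 transition. There is exactly one such transition, at position 2p+k, so |v| = 2p+k and |vv| = 4p+2k ≠ 4p+k since k ≥ 1. So xy^2z ∉ L.
Contradiction. Therefore L is not regular.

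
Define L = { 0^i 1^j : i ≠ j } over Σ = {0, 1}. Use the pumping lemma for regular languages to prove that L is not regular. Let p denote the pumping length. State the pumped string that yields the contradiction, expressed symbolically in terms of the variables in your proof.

0^{p+p!} 1^{p+p!}

Assume L is regular; let p be its pumping constant.
Choose w = 0^p 1^{p+p!}. Since p ≠ p+p!, w ∈ L; and |w| ≥ p.
By the pumping lemma, w = xyz with |xy| ≤ p and y is nonempty.
The first p characters of w are 0's, so xy (and hence y) consists only of 0's. Write y = 0^k, 1 ≤ k ≤ p.
Since 1 ≤ k ≤ p, k divides p!; set t = 1 + p!/k. Then xy^t z has p + (p!/k)·k = p + p! copies of 0. Now the 0-count equals the 1-count, so i ≠ j fails. So xy^t z = 0^{p+p!} 1^{p+p!} ∉ L.
This contradicts the pumping lemma, so L is not regular.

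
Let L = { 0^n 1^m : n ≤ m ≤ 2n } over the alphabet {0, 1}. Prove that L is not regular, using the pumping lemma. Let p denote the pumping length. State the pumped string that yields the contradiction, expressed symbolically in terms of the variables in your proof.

0^{p+k} 1^p

Assume L is regular; let p be its pumping constant.
Take w = 0^p 1^p ∈ L (since p ≤ p ≤ 2p), with |w| = 2p ≥ p.
The pumping lemma gives a decomposition w = xyz where |xy| ≤ p and |y| > 0.
Since the first p symbols of w are all 0's and |xy| ≤ p, y lies entirely in the leading 0-block: y = 0^k for some k with 1 ≤ k ≤ p.
Pump with i = 2: xy^2z = 0^{p+k} 1^p. Now n = p+k > p = m, so the condition n ≤ m fails. Thus xy^2z ∉ L.
Contradiction. Therefore L is not regular.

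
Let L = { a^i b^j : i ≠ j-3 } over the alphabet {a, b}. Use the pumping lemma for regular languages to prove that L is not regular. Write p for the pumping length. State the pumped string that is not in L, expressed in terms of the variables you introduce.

a^{p+p!} b^{p+p!+3}

Suppose for contradiction that L is regular, and let p be the pumping length.
Choose w = a^p b^{p+p!+3}. Since p ≠ (p+p!+3)-3 = p+p!, w ∈ L; and |w| ≥ p.
The pumping lemma gives a decomposition w = xyz where |xy| ≤ p and y is nonempty.
Since the first p symbols of w are all a's and |xy| ≤ p, y lies entirely in the leading a-block: y = a^k for some k with 1 ≤ k ≤ p.
Since 1 ≤ k ≤ p, k divides p!; set t = 1 + p!/k. Then xy^t z has p + (p!/k)·k = p + p! copies of a. Now the a-count is p+p! and (b-count)-3 = (p+p!+3)-3 = p+p!, so i ≠ j-3 fails. So xy^t z = a^{p+p!} b^{p+p!+3} ∉ L.
Contradiction. Therefore L is not regular.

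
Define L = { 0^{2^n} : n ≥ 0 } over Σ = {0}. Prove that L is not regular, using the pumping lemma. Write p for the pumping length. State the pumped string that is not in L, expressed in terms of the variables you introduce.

0^{2^p+k}

Assume L is regular. Let p be the pumping length given by the pumping lemma.
Take w = 0^{2^p} ∈ L with |w| = 2^p ≥ p.
The pumping lemma gives a decomposition w = xyz where |xy| ≤ p and |y| ≥ 1.
Then y = 0^k for some k with 1 ≤ k ≤ p.
Pump with i = 2: xy^2z = 0^{2^p+k}. Since 1 ≤ k ≤ p < 2^p, we have 2^p < 2^p+k < 2^{p+1}, so 2^p+k is not a power of 2. So xy^2z ∉ L.
This contradicts the pumping lemma, so L is not regular.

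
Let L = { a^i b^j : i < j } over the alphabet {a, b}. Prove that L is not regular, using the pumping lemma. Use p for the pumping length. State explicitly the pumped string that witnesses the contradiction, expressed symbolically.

Toward a contradiction, assume L is regular with pumping length p.
Choose w = a^p b^{p+1} ∈ L, with |w| = 2p+1 ≥ p.
Write w = xyz as guaranteed by the lemma, with |xy| ≤ p and |y| ≥ 1.
Because |xy| ≤ p and w begins with p copies of a, we have y = a^k with 1 ≤ k ≤ p.
Consider xy^2z = a^{p+k} b^{p+1}. Since k ≥ 1, the a-count p+k is at least p+1, so i < j fails; thus xy^2z ∉ L.
Contradiction. Therefore L is not regular.

a^{p+k} b^{p+1}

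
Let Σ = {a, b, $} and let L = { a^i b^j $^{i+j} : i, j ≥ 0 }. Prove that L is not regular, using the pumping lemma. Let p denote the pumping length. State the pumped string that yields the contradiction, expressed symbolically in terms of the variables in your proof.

a^{p+k} b^p $^{2p}

Suppose for contradiction that L is regular, and let p be the pumping length.
Take w = a^p b^p $^{2p} ∈ L (with i=j=p, i+j=2p), |w| = 4p ≥ p.
Write w = xyz as guaranteed by the lemma, with |xy| ≤ p and |y| ≥ 1.
The first p characters of w are a's, so xy (and hence y) consists only of a's. Write y = a^k, 1 ≤ k ≤ p.
Consider xy^2z = a^{p+k} b^p $^{2p}. Now the a- and b-counts sum to 2p+k, but the $-count is 2p ≠ 2p+k. So xy^2z ∉ L.
This contradicts the pumping lemma, so L is not regular.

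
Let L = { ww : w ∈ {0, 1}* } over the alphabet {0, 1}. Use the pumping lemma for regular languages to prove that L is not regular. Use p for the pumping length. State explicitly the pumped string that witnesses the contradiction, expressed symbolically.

Assume L is regular. Let p be the pumping length given by the pumping lemma.
Take w = 0^p 1^p 0^p 1^p = uu where u = 0^p1^p; then w ∈ L and |w| = 4p ≥ p.
By the pumping lemma, w = xyz with |xy| ≤ p and |y| ≥ 1.
Since the first p symbols of w are all 0's and |xy| ≤ p, y lies entirely in the leading 0-block: y = 0^k for some k with 1 ≤ k ≤ p.
Pump with i = 2: xy^2z = 0^{p+k} 1^p 0^p 1^p, of length 4p+k. Suppose this equals vv. The string starts with 0 and ends with 1, so v does too; thus the boundary between the two copies of v is a 1→0 transition. There is exactly one such transition, at position 2p+k, so |v| = 2p+k and |vv| = 4p+2k ≠ 4p+k since k ≥ 1. So xy^2z ∉ L.
Contradiction. Therefore L is not regular.

0^{p+k} 1^p 0^p 1^p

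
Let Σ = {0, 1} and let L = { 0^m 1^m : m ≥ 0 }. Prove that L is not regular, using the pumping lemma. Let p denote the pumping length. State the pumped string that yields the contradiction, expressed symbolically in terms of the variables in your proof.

Toward a contradiction, assume L is regular with pumping length p.
Choose w = 0^p 1^p, which is in L with |w| = 2p ≥ p.
By the pumping lemma, w = xyz with |xy| ≤ p and |y| ≥ 1.
Since the first p symbols of w are all 0's and |xy| ≤ p, y lies entirely in the leading 0-block: y = 0^k for some k with 1 ≤ k ≤ p.
Pump with i = 2: xy^2z = 0^{p+k} 1^p. For this to lie in L we would need p = p+k, which forces k = 0. But k ≥ 1, so xy^2z ∉ L.
Contradiction. Therefore L is not regular.

0^{p+k} 1^p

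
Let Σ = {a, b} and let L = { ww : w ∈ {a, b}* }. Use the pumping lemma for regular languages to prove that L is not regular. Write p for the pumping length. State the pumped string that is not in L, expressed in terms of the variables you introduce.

Assume L is regular; let p be its pumping constant.
Take w = a^p b^p a^p b^p = uu where u = a^pb^p; then w ∈ L and |w| = 4p ≥ p.
By the pumping lemma, w = xyz with |xy| ≤ p and |y| > 0.
Because |xy| ≤ p and w begins with p copies of a, we have y = a^k with 1 ≤ k ≤ p.
Pump with i = 2: xy^2z = a^{p+k} b^p a^p b^p, of length 4p+k. Suppose this equals vv. The string starts with a and ends with b, so v does too; thus the boundary between the two copies of v is a b→a transition. There is exactly one such transition, at position 2p+k, so |v| = 2p+k and |vv| = 4p+2k ≠ 4p+k since k ≥ 1. So xy^2z ∉ L.
This is a contradiction; hence L is not regular.

a^{p+k} b^p a^p b^p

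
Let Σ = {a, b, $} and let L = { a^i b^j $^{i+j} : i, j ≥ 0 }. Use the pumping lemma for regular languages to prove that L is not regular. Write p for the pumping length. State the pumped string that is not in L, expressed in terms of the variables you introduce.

Suppose for contradiction that L is regular, and let p be the pumping length.
Take w = a^p b^p $^{2p} ∈ L (with i=j=p, i+j=2p), |w| = 4p ≥ p.
The pumping lemma gives a decomposition w = xyz where |xy| ≤ p and y is nonempty.
Because |xy| ≤ p and w begins with p copies of a, we have y = a^k with 1 ≤ k ≤ p.
Consider xy^2z = a^{p+k} b^p $^{2p}. Now the a- and b-counts sum to 2p+k, but the $-count is 2p ≠ 2p+k. So xy^2z ∉ L.
This contradicts the pumping lemma, so L is not regular.

a^{p+k} b^p $^{2p}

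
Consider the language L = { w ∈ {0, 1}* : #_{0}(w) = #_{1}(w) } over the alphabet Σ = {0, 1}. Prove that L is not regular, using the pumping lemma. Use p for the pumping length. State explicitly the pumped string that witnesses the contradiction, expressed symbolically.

Suppose for contradiction that L is regular, and let p be the pumping length.
Choose w = 0^p 1^p ∈ L with |w| = 2p ≥ p.
Write w = xyz as guaranteed by the lemma, with |xy| ≤ p and |y| ≥ 1.
Because |xy| ≤ p and w begins with p copies of 0, we have y = 0^k with 1 ≤ k ≤ p.
Pump with i = 2: xy^2z = 0^{p+k} 1^p has p+k occurrences of 0 but only p of 1. Since k ≥ 1 the counts differ, so xy^2z ∉ L.
Contradiction. Therefore L is not regular.

0^{p+k} 1^p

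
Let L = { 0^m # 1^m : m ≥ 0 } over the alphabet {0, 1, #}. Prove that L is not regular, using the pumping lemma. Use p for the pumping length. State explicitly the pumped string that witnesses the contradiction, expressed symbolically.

Assume L is regular. Let p be the pumping length given by the pumping lemma.
Take w = 0^p # 1^p ∈ L with |w| = 2p+1 ≥ p.
The pumping lemma gives a decomposition w = xyz where |xy| ≤ p and |y| ≥ 1.
Since the first p symbols of w are all 0's and |xy| ≤ p, y lies entirely in the leading 0-block: y = 0^k for some k with 1 ≤ k ≤ p.
Pump with i = 2: xy^2z = 0^{p+k} # 1^p, which would require p+k = p. But k ≥ 1, so xy^2z ∉ L.
Contradiction. Therefore L is not regular.

0^{p+k} # 1^p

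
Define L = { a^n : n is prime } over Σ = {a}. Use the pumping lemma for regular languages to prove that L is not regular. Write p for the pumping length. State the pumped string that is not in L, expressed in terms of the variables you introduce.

Suppose for contradiction that L is regular, and let p be the pumping length.
Let q be a prime with q ≥ p+2 (infinitely many primes exist), and take w = a^q ∈ L with |w| = q ≥ p.
By the pumping lemma, w = xyz with |xy| ≤ p and |y| > 0.
Then y = a^k for some k with 1 ≤ k ≤ p.
Since 1 ≤ k ≤ p, |xz| = q-k. Pump with i = q+1: |xy^{q+1}z| = (q-k)+(q+1)k = q+qk = q(1+k), which is composite (both factors ≥ 2). So xy^{q+1}z = a^{q(1+k)} ∉ L.
Contradiction. Therefore L is not regular.

a^{q(1+k)}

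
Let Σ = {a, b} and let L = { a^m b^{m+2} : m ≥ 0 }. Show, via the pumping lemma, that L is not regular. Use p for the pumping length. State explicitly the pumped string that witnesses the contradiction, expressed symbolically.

Suppose for contradiction that L is regular, and let p be the pumping length.
Let w = a^p b^{p+2} ∈ L; note |w| = 2p+2 ≥ p.
The pumping lemma gives a decomposition w = xyz where |xy| ≤ p and y is nonempty.
Because |xy| ≤ p and w begins with p copies of a, we have y = a^k with 1 ≤ k ≤ p.
Pump with i = 2: xy^2z = a^{p+k} b^{p+2}. For this to lie in L we would need p+2 = (p+k)+2, which forces k = 0. But k ≥ 1, so xy^2z ∉ L.
This is a contradiction; hence L is not regular.

a^{p+k} b^{p+2}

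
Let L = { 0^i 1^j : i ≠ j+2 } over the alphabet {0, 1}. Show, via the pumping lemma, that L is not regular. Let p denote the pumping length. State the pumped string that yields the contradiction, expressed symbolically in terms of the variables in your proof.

Suppose for contradiction that L is regular, and let p be the pumping length.
Choose w = 0^p 1^{p+p!-2}. Since p ≠ (p+p!-2)+2 = p+p!, w ∈ L; and |w| ≥ p.
Write w = xyz as guaranteed by the lemma, with |xy| ≤ p and y is nonempty.
Because |xy| ≤ p and w begins with p copies of 0, we have y = 0^k with 1 ≤ k ≤ p.
Since 1 ≤ k ≤ p, k divides p!; set t = 1 + p!/k. Then xy^t z has p + (p!/k)·k = p + p! copies of 0. Now the 0-count is p+p! and (1-count)+2 = (p+p!-2)+2 = p+p!, so i ≠ j+2 fails. So xy^t z = 0^{p+p!} 1^{p+p!-2} ∉ L.
This is a contradiction; hence L is not regular.

0^{p+p!} 1^{p+p!-2}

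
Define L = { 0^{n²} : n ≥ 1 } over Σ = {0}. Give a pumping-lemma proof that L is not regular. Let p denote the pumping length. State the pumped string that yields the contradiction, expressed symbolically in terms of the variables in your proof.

Assume L is regular; let p be its pumping constant.
Take w = 0^{p²} ∈ L with |w| = p² ≥ p.
By the pumping lemma, w = xyz with |xy| ≤ p and |y| > 0.
Then y = 0^k for some k with 1 ≤ k ≤ p.
Pump with i = 2: xy^2z = 0^{p²+k}. Since 1 ≤ k ≤ p, p² < p²+k ≤ p²+p < (p+1)², so p²+k lies strictly between consecutive squares and is not a perfect square. So xy^2z ∉ L.
This is a contradiction; hence L is not regular.

0^{p²+k}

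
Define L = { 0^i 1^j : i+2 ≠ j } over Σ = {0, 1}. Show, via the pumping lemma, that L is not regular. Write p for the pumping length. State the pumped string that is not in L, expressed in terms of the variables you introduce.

Assume L is regular. Let p be the pumping length given by the pumping lemma.
Choose w = 0^p 1^{p+p!+2}. Since p ≠ (p+p!+2)-2 = p+p!, w ∈ L; and |w| ≥ p.
By the pumping lemma, w = xyz with |xy| ≤ p and |y| ≥ 1.
Because |xy| ≤ p and w begins with p copies of 0, we have y = 0^k with 1 ≤ k ≤ p.
Since 1 ≤ k ≤ p, k divides p!; set t = 1 + p!/k. Then xy^t z has p + (p!/k)·k = p + p! copies of 0. Now the 0-count is p+p! and (1-count)-2 = (p+p!+2)-2 = p+p!, so i+2 ≠ j fails. So xy^t z = 0^{p+p!} 1^{p+p!+2} ∉ L.
Contradiction. Therefore L is not regular.

0^{p+p!} 1^{p+p!+2}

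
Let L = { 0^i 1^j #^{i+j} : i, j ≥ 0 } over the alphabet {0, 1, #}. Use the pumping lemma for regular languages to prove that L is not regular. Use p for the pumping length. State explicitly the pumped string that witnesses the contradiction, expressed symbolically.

0^{p+k} 1^p #^{2p}

Suppose for contradiction that L is regular, and let p be the pumping length.
Take w = 0^p 1^p #^{2p} ∈ L (with i=j=p, i+j=2p), |w| = 4p ≥ p.
Write w = xyz as guaranteed by the lemma, with |xy| ≤ p and y is nonempty.
The first p characters of w are 0's, so xy (and hence y) consists only of 0's. Write y = 0^k, 1 ≤ k ≤ p.
Consider xy^2z = 0^{p+k} 1^p #^{2p}. Now the 0- and 1-counts sum to 2p+k, but the #-count is 2p ≠ 2p+k. So xy^2z ∉ L.
This contradicts the pumping lemma, so L is not regular.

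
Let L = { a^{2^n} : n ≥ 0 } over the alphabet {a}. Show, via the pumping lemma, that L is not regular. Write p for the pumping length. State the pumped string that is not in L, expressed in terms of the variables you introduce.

Assume L is regular; let p be its pumping constant.
Take w = a^{2^p} ∈ L with |w| = 2^p ≥ p.
By the pumping lemma, w = xyz with |xy| ≤ p and y is nonempty.
Then y = a^k for some k with 1 ≤ k ≤ p.
Pump with i = 2: xy^2z = a^{2^p+k}. Since 1 ≤ k ≤ p < 2^p, we have 2^p < 2^p+k < 2^{p+1}, so 2^p+k is not a power of 2. So xy^2z ∉ L.
This is a contradiction; hence L is not regular.

a^{2^p+k}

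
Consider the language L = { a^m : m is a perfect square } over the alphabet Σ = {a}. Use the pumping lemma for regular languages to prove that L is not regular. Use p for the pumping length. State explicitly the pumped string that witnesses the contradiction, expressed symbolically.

Assume L is regular; let p be its pumping constant.
Take w = a^{p²} ∈ L with |w| = p² ≥ p.
The pumping lemma gives a decomposition w = xyz where |xy| ≤ p and y is nonempty.
Then y = a^k for some k with 1 ≤ k ≤ p.
Pump with i = 2: xy^2z = a^{p²+k}. Since 1 ≤ k ≤ p, p² < p²+k ≤ p²+p < (p+1)², so p²+k lies strictly between consecutive squares and is not a perfect square. So xy^2z ∉ L.
This is a contradiction; hence L is not regular.

a^{p²+k}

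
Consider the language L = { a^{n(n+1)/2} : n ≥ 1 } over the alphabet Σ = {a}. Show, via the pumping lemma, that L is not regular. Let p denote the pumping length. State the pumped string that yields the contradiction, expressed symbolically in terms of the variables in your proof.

Assume L is regular. Let p be the pumping length given by the pumping lemma.
Take w = a^{p(p+1)/2} ∈ L with |w| = p(p+1)/2 ≥ p.
The pumping lemma gives a decomposition w = xyz where |xy| ≤ p and y is nonempty.
Then y = a^k for some k with 1 ≤ k ≤ p.
Pump with i = 2: xy^2z = a^{p(p+1)/2+k}. Since 1 ≤ k ≤ p, p(p+1)/2 < p(p+1)/2+k ≤ p(p+1)/2+p < (p+1)(p+2)/2, so p(p+1)/2+k is strictly between consecutive triangular numbers. So xy^2z ∉ L.
This is a contradiction; hence L is not regular.

a^{p(p+1)/2+k}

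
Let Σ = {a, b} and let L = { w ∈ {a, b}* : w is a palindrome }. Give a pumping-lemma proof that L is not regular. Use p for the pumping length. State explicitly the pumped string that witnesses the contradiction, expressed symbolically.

Suppose for contradiction that L is regular, and let p be the pumping length.
Take w = a^p b a^p, a palindrome of length 2p+1 ≥ p.
The pumping lemma gives a decomposition w = xyz where |xy| ≤ p and y is nonempty.
Because |xy| ≤ p and w begins with p copies of a, we have y = a^k with 1 ≤ k ≤ p.
Pump with i = 2: xy^2z = a^{p+k} b a^p. Its reverse is a^p b a^{p+k}, which differs from xy^2z since k ≥ 1. So xy^2z is not a palindrome and xy^2z ∉ L.
This contradicts the pumping lemma, so L is not regular.

a^{p+k} b a^p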